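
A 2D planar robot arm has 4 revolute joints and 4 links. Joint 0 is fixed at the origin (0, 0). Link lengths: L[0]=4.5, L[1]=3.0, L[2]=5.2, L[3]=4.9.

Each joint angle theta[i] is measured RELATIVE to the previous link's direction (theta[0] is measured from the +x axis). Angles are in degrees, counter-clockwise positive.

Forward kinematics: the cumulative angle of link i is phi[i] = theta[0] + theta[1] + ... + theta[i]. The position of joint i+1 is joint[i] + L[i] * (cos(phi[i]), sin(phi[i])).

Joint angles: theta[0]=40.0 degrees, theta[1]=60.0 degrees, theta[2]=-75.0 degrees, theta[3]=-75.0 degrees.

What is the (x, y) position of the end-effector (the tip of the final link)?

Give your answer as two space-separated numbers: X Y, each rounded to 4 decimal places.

Answer: 10.7887 4.2910

Derivation:
joint[0] = (0.0000, 0.0000)  (base)
link 0: phi[0] = 40 = 40 deg
  cos(40 deg) = 0.7660, sin(40 deg) = 0.6428
  joint[1] = (0.0000, 0.0000) + 4.5 * (0.7660, 0.6428) = (0.0000 + 3.4472, 0.0000 + 2.8925) = (3.4472, 2.8925)
link 1: phi[1] = 40 + 60 = 100 deg
  cos(100 deg) = -0.1736, sin(100 deg) = 0.9848
  joint[2] = (3.4472, 2.8925) + 3 * (-0.1736, 0.9848) = (3.4472 + -0.5209, 2.8925 + 2.9544) = (2.9263, 5.8470)
link 2: phi[2] = 40 + 60 + -75 = 25 deg
  cos(25 deg) = 0.9063, sin(25 deg) = 0.4226
  joint[3] = (2.9263, 5.8470) + 5.2 * (0.9063, 0.4226) = (2.9263 + 4.7128, 5.8470 + 2.1976) = (7.6391, 8.0446)
link 3: phi[3] = 40 + 60 + -75 + -75 = -50 deg
  cos(-50 deg) = 0.6428, sin(-50 deg) = -0.7660
  joint[4] = (7.6391, 8.0446) + 4.9 * (0.6428, -0.7660) = (7.6391 + 3.1497, 8.0446 + -3.7536) = (10.7887, 4.2910)
End effector: (10.7887, 4.2910)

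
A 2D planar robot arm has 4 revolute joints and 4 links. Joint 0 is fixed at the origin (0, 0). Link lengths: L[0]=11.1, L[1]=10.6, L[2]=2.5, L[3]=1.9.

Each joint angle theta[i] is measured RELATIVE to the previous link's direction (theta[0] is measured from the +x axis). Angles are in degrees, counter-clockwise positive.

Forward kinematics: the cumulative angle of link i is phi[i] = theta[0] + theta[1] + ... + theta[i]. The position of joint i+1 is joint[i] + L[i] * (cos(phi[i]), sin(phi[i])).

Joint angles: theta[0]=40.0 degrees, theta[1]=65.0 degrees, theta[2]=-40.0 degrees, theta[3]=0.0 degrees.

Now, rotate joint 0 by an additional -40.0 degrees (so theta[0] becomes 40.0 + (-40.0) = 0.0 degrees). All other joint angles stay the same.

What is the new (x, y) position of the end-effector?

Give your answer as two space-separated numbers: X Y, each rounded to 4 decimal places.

Answer: 19.5675 11.4664

Derivation:
joint[0] = (0.0000, 0.0000)  (base)
link 0: phi[0] = 0 = 0 deg
  cos(0 deg) = 1.0000, sin(0 deg) = 0.0000
  joint[1] = (0.0000, 0.0000) + 11.1 * (1.0000, 0.0000) = (0.0000 + 11.1000, 0.0000 + 0.0000) = (11.1000, 0.0000)
link 1: phi[1] = 0 + 65 = 65 deg
  cos(65 deg) = 0.4226, sin(65 deg) = 0.9063
  joint[2] = (11.1000, 0.0000) + 10.6 * (0.4226, 0.9063) = (11.1000 + 4.4798, 0.0000 + 9.6069) = (15.5798, 9.6069)
link 2: phi[2] = 0 + 65 + -40 = 25 deg
  cos(25 deg) = 0.9063, sin(25 deg) = 0.4226
  joint[3] = (15.5798, 9.6069) + 2.5 * (0.9063, 0.4226) = (15.5798 + 2.2658, 9.6069 + 1.0565) = (17.8455, 10.6634)
link 3: phi[3] = 0 + 65 + -40 + 0 = 25 deg
  cos(25 deg) = 0.9063, sin(25 deg) = 0.4226
  joint[4] = (17.8455, 10.6634) + 1.9 * (0.9063, 0.4226) = (17.8455 + 1.7220, 10.6634 + 0.8030) = (19.5675, 11.4664)
End effector: (19.5675, 11.4664)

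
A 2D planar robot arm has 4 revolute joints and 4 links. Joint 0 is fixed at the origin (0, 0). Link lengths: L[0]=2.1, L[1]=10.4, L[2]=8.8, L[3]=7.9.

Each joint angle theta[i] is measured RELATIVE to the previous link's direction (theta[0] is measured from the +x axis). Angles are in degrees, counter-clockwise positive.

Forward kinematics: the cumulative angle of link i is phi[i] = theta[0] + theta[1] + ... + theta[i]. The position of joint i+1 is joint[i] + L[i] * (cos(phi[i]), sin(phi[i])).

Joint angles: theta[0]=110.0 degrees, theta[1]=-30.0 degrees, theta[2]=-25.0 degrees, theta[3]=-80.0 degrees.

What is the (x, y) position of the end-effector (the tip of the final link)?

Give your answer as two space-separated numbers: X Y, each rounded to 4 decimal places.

Answer: 13.2950 16.0852

Derivation:
joint[0] = (0.0000, 0.0000)  (base)
link 0: phi[0] = 110 = 110 deg
  cos(110 deg) = -0.3420, sin(110 deg) = 0.9397
  joint[1] = (0.0000, 0.0000) + 2.1 * (-0.3420, 0.9397) = (0.0000 + -0.7182, 0.0000 + 1.9734) = (-0.7182, 1.9734)
link 1: phi[1] = 110 + -30 = 80 deg
  cos(80 deg) = 0.1736, sin(80 deg) = 0.9848
  joint[2] = (-0.7182, 1.9734) + 10.4 * (0.1736, 0.9848) = (-0.7182 + 1.8059, 1.9734 + 10.2420) = (1.0877, 12.2154)
link 2: phi[2] = 110 + -30 + -25 = 55 deg
  cos(55 deg) = 0.5736, sin(55 deg) = 0.8192
  joint[3] = (1.0877, 12.2154) + 8.8 * (0.5736, 0.8192) = (1.0877 + 5.0475, 12.2154 + 7.2085) = (6.1352, 19.4239)
link 3: phi[3] = 110 + -30 + -25 + -80 = -25 deg
  cos(-25 deg) = 0.9063, sin(-25 deg) = -0.4226
  joint[4] = (6.1352, 19.4239) + 7.9 * (0.9063, -0.4226) = (6.1352 + 7.1598, 19.4239 + -3.3387) = (13.2950, 16.0852)
End effector: (13.2950, 16.0852)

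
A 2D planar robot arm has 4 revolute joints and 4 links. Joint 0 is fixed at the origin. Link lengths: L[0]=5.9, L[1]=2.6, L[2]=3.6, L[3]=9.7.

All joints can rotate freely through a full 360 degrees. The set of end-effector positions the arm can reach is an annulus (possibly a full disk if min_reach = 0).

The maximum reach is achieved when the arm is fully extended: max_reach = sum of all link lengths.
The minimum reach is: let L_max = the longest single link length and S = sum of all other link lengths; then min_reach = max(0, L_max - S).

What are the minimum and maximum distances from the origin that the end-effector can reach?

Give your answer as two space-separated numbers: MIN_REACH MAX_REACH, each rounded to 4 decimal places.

Link lengths: [5.9, 2.6, 3.6, 9.7]
max_reach = 5.9 + 2.6 + 3.6 + 9.7 = 21.8
L_max = max([5.9, 2.6, 3.6, 9.7]) = 9.7
S (sum of others) = 21.8 - 9.7 = 12.1
min_reach = max(0, 9.7 - 12.1) = max(0, -2.4) = 0

Answer: 0.0000 21.8000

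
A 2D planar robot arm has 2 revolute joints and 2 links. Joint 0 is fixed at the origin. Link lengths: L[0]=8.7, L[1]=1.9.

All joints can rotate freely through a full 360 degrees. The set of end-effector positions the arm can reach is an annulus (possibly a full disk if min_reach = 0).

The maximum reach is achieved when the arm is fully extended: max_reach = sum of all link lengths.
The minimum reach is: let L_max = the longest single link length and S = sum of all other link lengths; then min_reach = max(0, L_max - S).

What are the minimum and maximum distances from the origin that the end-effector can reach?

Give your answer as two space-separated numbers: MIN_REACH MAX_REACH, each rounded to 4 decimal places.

Link lengths: [8.7, 1.9]
max_reach = 8.7 + 1.9 = 10.6
L_max = max([8.7, 1.9]) = 8.7
S (sum of others) = 10.6 - 8.7 = 1.9
min_reach = max(0, 8.7 - 1.9) = max(0, 6.8) = 6.8

Answer: 6.8000 10.6000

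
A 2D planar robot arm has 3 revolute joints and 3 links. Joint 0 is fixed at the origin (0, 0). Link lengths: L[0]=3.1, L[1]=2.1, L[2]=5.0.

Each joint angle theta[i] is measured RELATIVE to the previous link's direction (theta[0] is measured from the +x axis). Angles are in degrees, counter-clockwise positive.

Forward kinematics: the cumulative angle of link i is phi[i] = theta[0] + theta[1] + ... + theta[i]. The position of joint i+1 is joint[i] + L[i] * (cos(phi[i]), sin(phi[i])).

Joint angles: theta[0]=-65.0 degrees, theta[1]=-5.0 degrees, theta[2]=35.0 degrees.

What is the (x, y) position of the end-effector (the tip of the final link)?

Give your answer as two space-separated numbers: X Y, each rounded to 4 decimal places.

Answer: 6.1241 -7.6508

Derivation:
joint[0] = (0.0000, 0.0000)  (base)
link 0: phi[0] = -65 = -65 deg
  cos(-65 deg) = 0.4226, sin(-65 deg) = -0.9063
  joint[1] = (0.0000, 0.0000) + 3.1 * (0.4226, -0.9063) = (0.0000 + 1.3101, 0.0000 + -2.8096) = (1.3101, -2.8096)
link 1: phi[1] = -65 + -5 = -70 deg
  cos(-70 deg) = 0.3420, sin(-70 deg) = -0.9397
  joint[2] = (1.3101, -2.8096) + 2.1 * (0.3420, -0.9397) = (1.3101 + 0.7182, -2.8096 + -1.9734) = (2.0284, -4.7829)
link 2: phi[2] = -65 + -5 + 35 = -35 deg
  cos(-35 deg) = 0.8192, sin(-35 deg) = -0.5736
  joint[3] = (2.0284, -4.7829) + 5 * (0.8192, -0.5736) = (2.0284 + 4.0958, -4.7829 + -2.8679) = (6.1241, -7.6508)
End effector: (6.1241, -7.6508)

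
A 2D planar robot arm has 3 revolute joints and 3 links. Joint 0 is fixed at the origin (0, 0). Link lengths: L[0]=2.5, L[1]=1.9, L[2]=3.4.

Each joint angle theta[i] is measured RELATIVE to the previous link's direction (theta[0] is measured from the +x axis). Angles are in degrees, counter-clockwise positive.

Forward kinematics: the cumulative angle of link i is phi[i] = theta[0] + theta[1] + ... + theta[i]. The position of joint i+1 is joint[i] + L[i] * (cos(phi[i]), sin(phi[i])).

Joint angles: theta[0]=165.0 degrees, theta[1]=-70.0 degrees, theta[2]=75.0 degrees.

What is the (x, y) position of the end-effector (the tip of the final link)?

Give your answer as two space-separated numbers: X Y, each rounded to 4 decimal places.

Answer: -5.9288 3.1302

Derivation:
joint[0] = (0.0000, 0.0000)  (base)
link 0: phi[0] = 165 = 165 deg
  cos(165 deg) = -0.9659, sin(165 deg) = 0.2588
  joint[1] = (0.0000, 0.0000) + 2.5 * (-0.9659, 0.2588) = (0.0000 + -2.4148, 0.0000 + 0.6470) = (-2.4148, 0.6470)
link 1: phi[1] = 165 + -70 = 95 deg
  cos(95 deg) = -0.0872, sin(95 deg) = 0.9962
  joint[2] = (-2.4148, 0.6470) + 1.9 * (-0.0872, 0.9962) = (-2.4148 + -0.1656, 0.6470 + 1.8928) = (-2.5804, 2.5398)
link 2: phi[2] = 165 + -70 + 75 = 170 deg
  cos(170 deg) = -0.9848, sin(170 deg) = 0.1736
  joint[3] = (-2.5804, 2.5398) + 3.4 * (-0.9848, 0.1736) = (-2.5804 + -3.3483, 2.5398 + 0.5904) = (-5.9288, 3.1302)
End effector: (-5.9288, 3.1302)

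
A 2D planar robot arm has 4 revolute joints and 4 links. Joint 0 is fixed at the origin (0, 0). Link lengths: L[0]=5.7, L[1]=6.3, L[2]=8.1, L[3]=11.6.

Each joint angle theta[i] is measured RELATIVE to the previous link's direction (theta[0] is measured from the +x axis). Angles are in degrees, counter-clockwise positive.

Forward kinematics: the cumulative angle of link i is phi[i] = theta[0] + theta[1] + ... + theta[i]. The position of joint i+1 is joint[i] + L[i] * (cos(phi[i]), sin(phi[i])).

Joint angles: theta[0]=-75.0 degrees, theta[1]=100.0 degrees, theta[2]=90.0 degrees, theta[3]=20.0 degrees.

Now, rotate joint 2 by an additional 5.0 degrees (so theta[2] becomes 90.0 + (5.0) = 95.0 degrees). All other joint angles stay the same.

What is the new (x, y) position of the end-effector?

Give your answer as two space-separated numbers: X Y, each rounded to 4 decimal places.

Answer: -5.7511 11.6279

Derivation:
joint[0] = (0.0000, 0.0000)  (base)
link 0: phi[0] = -75 = -75 deg
  cos(-75 deg) = 0.2588, sin(-75 deg) = -0.9659
  joint[1] = (0.0000, 0.0000) + 5.7 * (0.2588, -0.9659) = (0.0000 + 1.4753, 0.0000 + -5.5058) = (1.4753, -5.5058)
link 1: phi[1] = -75 + 100 = 25 deg
  cos(25 deg) = 0.9063, sin(25 deg) = 0.4226
  joint[2] = (1.4753, -5.5058) + 6.3 * (0.9063, 0.4226) = (1.4753 + 5.7097, -5.5058 + 2.6625) = (7.1850, -2.8433)
link 2: phi[2] = -75 + 100 + 95 = 120 deg
  cos(120 deg) = -0.5000, sin(120 deg) = 0.8660
  joint[3] = (7.1850, -2.8433) + 8.1 * (-0.5000, 0.8660) = (7.1850 + -4.0500, -2.8433 + 7.0148) = (3.1350, 4.1715)
link 3: phi[3] = -75 + 100 + 95 + 20 = 140 deg
  cos(140 deg) = -0.7660, sin(140 deg) = 0.6428
  joint[4] = (3.1350, 4.1715) + 11.6 * (-0.7660, 0.6428) = (3.1350 + -8.8861, 4.1715 + 7.4563) = (-5.7511, 11.6279)
End effector: (-5.7511, 11.6279)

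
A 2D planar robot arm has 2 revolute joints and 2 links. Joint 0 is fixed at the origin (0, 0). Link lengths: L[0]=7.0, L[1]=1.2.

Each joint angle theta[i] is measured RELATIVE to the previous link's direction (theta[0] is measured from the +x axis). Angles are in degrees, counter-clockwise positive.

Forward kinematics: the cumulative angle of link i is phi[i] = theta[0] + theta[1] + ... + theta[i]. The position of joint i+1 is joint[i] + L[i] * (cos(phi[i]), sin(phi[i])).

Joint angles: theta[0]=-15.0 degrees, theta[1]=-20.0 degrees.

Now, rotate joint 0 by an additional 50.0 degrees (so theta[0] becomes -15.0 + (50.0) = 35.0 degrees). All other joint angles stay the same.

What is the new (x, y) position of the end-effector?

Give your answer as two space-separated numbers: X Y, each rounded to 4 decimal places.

joint[0] = (0.0000, 0.0000)  (base)
link 0: phi[0] = 35 = 35 deg
  cos(35 deg) = 0.8192, sin(35 deg) = 0.5736
  joint[1] = (0.0000, 0.0000) + 7 * (0.8192, 0.5736) = (0.0000 + 5.7341, 0.0000 + 4.0150) = (5.7341, 4.0150)
link 1: phi[1] = 35 + -20 = 15 deg
  cos(15 deg) = 0.9659, sin(15 deg) = 0.2588
  joint[2] = (5.7341, 4.0150) + 1.2 * (0.9659, 0.2588) = (5.7341 + 1.1591, 4.0150 + 0.3106) = (6.8932, 4.3256)
End effector: (6.8932, 4.3256)

Answer: 6.8932 4.3256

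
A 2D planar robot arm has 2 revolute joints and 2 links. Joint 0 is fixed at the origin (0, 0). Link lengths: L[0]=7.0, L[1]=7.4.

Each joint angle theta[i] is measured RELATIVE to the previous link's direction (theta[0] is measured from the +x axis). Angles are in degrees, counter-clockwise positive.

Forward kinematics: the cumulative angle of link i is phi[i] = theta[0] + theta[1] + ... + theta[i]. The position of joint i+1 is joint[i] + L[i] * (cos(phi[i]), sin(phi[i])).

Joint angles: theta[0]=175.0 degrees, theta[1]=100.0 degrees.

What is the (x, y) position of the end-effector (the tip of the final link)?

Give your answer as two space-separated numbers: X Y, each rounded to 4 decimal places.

Answer: -6.3284 -6.7618

Derivation:
joint[0] = (0.0000, 0.0000)  (base)
link 0: phi[0] = 175 = 175 deg
  cos(175 deg) = -0.9962, sin(175 deg) = 0.0872
  joint[1] = (0.0000, 0.0000) + 7 * (-0.9962, 0.0872) = (0.0000 + -6.9734, 0.0000 + 0.6101) = (-6.9734, 0.6101)
link 1: phi[1] = 175 + 100 = 275 deg
  cos(275 deg) = 0.0872, sin(275 deg) = -0.9962
  joint[2] = (-6.9734, 0.6101) + 7.4 * (0.0872, -0.9962) = (-6.9734 + 0.6450, 0.6101 + -7.3718) = (-6.3284, -6.7618)
End effector: (-6.3284, -6.7618)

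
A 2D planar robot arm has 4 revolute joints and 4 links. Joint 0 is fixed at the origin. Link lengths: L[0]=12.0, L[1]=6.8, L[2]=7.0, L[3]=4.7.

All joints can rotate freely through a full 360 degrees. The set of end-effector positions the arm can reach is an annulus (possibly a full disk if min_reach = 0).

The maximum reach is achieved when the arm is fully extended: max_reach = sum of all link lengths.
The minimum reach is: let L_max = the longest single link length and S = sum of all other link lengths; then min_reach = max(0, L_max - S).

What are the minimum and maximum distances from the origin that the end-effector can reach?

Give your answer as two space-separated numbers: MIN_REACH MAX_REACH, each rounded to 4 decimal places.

Link lengths: [12.0, 6.8, 7.0, 4.7]
max_reach = 12 + 6.8 + 7 + 4.7 = 30.5
L_max = max([12.0, 6.8, 7.0, 4.7]) = 12
S (sum of others) = 30.5 - 12 = 18.5
min_reach = max(0, 12 - 18.5) = max(0, -6.5) = 0

Answer: 0.0000 30.5000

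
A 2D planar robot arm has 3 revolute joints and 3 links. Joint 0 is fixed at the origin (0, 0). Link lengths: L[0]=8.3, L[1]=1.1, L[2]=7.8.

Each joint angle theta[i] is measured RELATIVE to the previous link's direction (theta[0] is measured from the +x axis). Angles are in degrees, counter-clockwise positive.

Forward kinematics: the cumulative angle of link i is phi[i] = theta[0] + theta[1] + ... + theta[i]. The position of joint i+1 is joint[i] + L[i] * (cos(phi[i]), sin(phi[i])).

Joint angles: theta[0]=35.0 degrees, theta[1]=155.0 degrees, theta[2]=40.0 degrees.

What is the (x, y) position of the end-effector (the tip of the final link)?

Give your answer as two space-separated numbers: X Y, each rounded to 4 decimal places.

Answer: 0.7019 -1.4055

Derivation:
joint[0] = (0.0000, 0.0000)  (base)
link 0: phi[0] = 35 = 35 deg
  cos(35 deg) = 0.8192, sin(35 deg) = 0.5736
  joint[1] = (0.0000, 0.0000) + 8.3 * (0.8192, 0.5736) = (0.0000 + 6.7990, 0.0000 + 4.7607) = (6.7990, 4.7607)
link 1: phi[1] = 35 + 155 = 190 deg
  cos(190 deg) = -0.9848, sin(190 deg) = -0.1736
  joint[2] = (6.7990, 4.7607) + 1.1 * (-0.9848, -0.1736) = (6.7990 + -1.0833, 4.7607 + -0.1910) = (5.7157, 4.5697)
link 2: phi[2] = 35 + 155 + 40 = 230 deg
  cos(230 deg) = -0.6428, sin(230 deg) = -0.7660
  joint[3] = (5.7157, 4.5697) + 7.8 * (-0.6428, -0.7660) = (5.7157 + -5.0137, 4.5697 + -5.9751) = (0.7019, -1.4055)
End effector: (0.7019, -1.4055)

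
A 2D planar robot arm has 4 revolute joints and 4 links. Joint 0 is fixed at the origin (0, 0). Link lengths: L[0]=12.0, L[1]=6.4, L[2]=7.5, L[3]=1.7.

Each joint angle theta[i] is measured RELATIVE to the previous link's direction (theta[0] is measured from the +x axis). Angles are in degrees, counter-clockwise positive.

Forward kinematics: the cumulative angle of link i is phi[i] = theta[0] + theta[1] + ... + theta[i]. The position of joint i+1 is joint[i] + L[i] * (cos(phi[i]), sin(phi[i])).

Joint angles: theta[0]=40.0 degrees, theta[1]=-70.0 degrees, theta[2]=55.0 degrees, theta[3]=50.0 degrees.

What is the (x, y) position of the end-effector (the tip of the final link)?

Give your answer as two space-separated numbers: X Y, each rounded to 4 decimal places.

Answer: 21.9724 9.3252

Derivation:
joint[0] = (0.0000, 0.0000)  (base)
link 0: phi[0] = 40 = 40 deg
  cos(40 deg) = 0.7660, sin(40 deg) = 0.6428
  joint[1] = (0.0000, 0.0000) + 12 * (0.7660, 0.6428) = (0.0000 + 9.1925, 0.0000 + 7.7135) = (9.1925, 7.7135)
link 1: phi[1] = 40 + -70 = -30 deg
  cos(-30 deg) = 0.8660, sin(-30 deg) = -0.5000
  joint[2] = (9.1925, 7.7135) + 6.4 * (0.8660, -0.5000) = (9.1925 + 5.5426, 7.7135 + -3.2000) = (14.7351, 4.5135)
link 2: phi[2] = 40 + -70 + 55 = 25 deg
  cos(25 deg) = 0.9063, sin(25 deg) = 0.4226
  joint[3] = (14.7351, 4.5135) + 7.5 * (0.9063, 0.4226) = (14.7351 + 6.7973, 4.5135 + 3.1696) = (21.5324, 7.6831)
link 3: phi[3] = 40 + -70 + 55 + 50 = 75 deg
  cos(75 deg) = 0.2588, sin(75 deg) = 0.9659
  joint[4] = (21.5324, 7.6831) + 1.7 * (0.2588, 0.9659) = (21.5324 + 0.4400, 7.6831 + 1.6421) = (21.9724, 9.3252)
End effector: (21.9724, 9.3252)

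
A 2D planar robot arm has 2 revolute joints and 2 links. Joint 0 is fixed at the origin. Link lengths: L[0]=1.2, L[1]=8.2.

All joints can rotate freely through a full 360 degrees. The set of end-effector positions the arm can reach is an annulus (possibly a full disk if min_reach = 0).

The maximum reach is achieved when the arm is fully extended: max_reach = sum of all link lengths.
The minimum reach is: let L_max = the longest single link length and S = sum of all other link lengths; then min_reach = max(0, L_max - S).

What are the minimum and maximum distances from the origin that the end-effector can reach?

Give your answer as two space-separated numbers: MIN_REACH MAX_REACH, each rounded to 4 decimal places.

Answer: 7.0000 9.4000

Derivation:
Link lengths: [1.2, 8.2]
max_reach = 1.2 + 8.2 = 9.4
L_max = max([1.2, 8.2]) = 8.2
S (sum of others) = 9.4 - 8.2 = 1.2
min_reach = max(0, 8.2 - 1.2) = max(0, 7) = 7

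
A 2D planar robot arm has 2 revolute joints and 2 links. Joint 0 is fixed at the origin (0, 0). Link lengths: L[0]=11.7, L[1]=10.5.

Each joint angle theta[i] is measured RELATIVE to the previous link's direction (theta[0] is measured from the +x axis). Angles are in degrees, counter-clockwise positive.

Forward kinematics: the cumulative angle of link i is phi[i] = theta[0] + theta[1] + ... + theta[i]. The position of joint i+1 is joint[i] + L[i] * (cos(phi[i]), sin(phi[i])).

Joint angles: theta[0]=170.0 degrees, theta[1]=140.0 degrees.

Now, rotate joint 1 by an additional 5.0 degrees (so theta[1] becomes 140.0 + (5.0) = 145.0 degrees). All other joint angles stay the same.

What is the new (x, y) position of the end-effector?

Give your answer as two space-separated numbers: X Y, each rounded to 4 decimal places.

joint[0] = (0.0000, 0.0000)  (base)
link 0: phi[0] = 170 = 170 deg
  cos(170 deg) = -0.9848, sin(170 deg) = 0.1736
  joint[1] = (0.0000, 0.0000) + 11.7 * (-0.9848, 0.1736) = (0.0000 + -11.5223, 0.0000 + 2.0317) = (-11.5223, 2.0317)
link 1: phi[1] = 170 + 145 = 315 deg
  cos(315 deg) = 0.7071, sin(315 deg) = -0.7071
  joint[2] = (-11.5223, 2.0317) + 10.5 * (0.7071, -0.7071) = (-11.5223 + 7.4246, 2.0317 + -7.4246) = (-4.0976, -5.3929)
End effector: (-4.0976, -5.3929)

Answer: -4.0976 -5.3929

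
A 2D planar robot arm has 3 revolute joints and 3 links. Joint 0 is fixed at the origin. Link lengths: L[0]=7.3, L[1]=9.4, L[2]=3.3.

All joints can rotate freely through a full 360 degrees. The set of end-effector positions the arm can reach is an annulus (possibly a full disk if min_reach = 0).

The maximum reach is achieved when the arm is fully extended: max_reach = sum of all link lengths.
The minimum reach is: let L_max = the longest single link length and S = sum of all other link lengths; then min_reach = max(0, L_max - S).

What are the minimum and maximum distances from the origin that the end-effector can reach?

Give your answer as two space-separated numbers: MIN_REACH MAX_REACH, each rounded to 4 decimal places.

Answer: 0.0000 20.0000

Derivation:
Link lengths: [7.3, 9.4, 3.3]
max_reach = 7.3 + 9.4 + 3.3 = 20
L_max = max([7.3, 9.4, 3.3]) = 9.4
S (sum of others) = 20 - 9.4 = 10.6
min_reach = max(0, 9.4 - 10.6) = max(0, -1.2) = 0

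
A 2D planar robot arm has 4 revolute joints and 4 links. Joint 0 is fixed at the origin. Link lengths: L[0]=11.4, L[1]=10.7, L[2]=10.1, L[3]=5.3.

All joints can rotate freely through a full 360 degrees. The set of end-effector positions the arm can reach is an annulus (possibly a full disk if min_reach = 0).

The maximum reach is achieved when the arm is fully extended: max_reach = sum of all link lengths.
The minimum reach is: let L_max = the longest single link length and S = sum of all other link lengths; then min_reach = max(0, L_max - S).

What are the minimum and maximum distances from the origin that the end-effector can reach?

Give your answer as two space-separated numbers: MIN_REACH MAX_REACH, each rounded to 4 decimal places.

Link lengths: [11.4, 10.7, 10.1, 5.3]
max_reach = 11.4 + 10.7 + 10.1 + 5.3 = 37.5
L_max = max([11.4, 10.7, 10.1, 5.3]) = 11.4
S (sum of others) = 37.5 - 11.4 = 26.1
min_reach = max(0, 11.4 - 26.1) = max(0, -14.7) = 0

Answer: 0.0000 37.5000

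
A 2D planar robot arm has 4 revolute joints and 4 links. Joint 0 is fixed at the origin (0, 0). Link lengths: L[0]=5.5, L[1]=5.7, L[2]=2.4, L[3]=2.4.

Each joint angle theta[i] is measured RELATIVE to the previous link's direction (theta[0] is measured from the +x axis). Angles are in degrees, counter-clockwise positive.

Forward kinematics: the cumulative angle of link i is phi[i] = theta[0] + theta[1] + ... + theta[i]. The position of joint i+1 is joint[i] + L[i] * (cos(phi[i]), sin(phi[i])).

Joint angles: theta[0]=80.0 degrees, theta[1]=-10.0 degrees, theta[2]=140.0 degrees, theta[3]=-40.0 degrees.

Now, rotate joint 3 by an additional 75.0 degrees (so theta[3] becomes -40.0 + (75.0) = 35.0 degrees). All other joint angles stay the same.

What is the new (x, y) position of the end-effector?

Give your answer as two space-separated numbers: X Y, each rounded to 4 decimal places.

Answer: -0.1882 7.3976

Derivation:
joint[0] = (0.0000, 0.0000)  (base)
link 0: phi[0] = 80 = 80 deg
  cos(80 deg) = 0.1736, sin(80 deg) = 0.9848
  joint[1] = (0.0000, 0.0000) + 5.5 * (0.1736, 0.9848) = (0.0000 + 0.9551, 0.0000 + 5.4164) = (0.9551, 5.4164)
link 1: phi[1] = 80 + -10 = 70 deg
  cos(70 deg) = 0.3420, sin(70 deg) = 0.9397
  joint[2] = (0.9551, 5.4164) + 5.7 * (0.3420, 0.9397) = (0.9551 + 1.9495, 5.4164 + 5.3562) = (2.9046, 10.7727)
link 2: phi[2] = 80 + -10 + 140 = 210 deg
  cos(210 deg) = -0.8660, sin(210 deg) = -0.5000
  joint[3] = (2.9046, 10.7727) + 2.4 * (-0.8660, -0.5000) = (2.9046 + -2.0785, 10.7727 + -1.2000) = (0.8261, 9.5727)
link 3: phi[3] = 80 + -10 + 140 + 35 = 245 deg
  cos(245 deg) = -0.4226, sin(245 deg) = -0.9063
  joint[4] = (0.8261, 9.5727) + 2.4 * (-0.4226, -0.9063) = (0.8261 + -1.0143, 9.5727 + -2.1751) = (-0.1882, 7.3976)
End effector: (-0.1882, 7.3976)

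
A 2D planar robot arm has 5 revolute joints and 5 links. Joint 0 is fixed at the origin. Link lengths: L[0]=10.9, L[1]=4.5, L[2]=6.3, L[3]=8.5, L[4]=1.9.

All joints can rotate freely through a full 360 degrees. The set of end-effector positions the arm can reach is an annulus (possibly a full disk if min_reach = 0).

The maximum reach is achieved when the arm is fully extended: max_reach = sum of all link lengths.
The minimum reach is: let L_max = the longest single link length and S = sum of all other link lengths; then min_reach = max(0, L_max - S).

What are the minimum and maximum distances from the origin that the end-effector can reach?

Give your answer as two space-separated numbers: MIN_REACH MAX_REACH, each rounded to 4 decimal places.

Link lengths: [10.9, 4.5, 6.3, 8.5, 1.9]
max_reach = 10.9 + 4.5 + 6.3 + 8.5 + 1.9 = 32.1
L_max = max([10.9, 4.5, 6.3, 8.5, 1.9]) = 10.9
S (sum of others) = 32.1 - 10.9 = 21.2
min_reach = max(0, 10.9 - 21.2) = max(0, -10.3) = 0

Answer: 0.0000 32.1000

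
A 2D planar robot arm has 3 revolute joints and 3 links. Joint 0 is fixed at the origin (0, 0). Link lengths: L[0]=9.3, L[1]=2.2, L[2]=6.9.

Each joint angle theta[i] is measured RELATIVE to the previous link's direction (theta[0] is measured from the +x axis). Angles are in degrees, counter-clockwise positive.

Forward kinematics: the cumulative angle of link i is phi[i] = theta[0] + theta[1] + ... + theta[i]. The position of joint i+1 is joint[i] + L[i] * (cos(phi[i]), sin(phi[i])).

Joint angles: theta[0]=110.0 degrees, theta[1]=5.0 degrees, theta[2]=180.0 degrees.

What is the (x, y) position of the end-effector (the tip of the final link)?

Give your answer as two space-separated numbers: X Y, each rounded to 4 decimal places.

Answer: -1.1945 4.4795

Derivation:
joint[0] = (0.0000, 0.0000)  (base)
link 0: phi[0] = 110 = 110 deg
  cos(110 deg) = -0.3420, sin(110 deg) = 0.9397
  joint[1] = (0.0000, 0.0000) + 9.3 * (-0.3420, 0.9397) = (0.0000 + -3.1808, 0.0000 + 8.7391) = (-3.1808, 8.7391)
link 1: phi[1] = 110 + 5 = 115 deg
  cos(115 deg) = -0.4226, sin(115 deg) = 0.9063
  joint[2] = (-3.1808, 8.7391) + 2.2 * (-0.4226, 0.9063) = (-3.1808 + -0.9298, 8.7391 + 1.9939) = (-4.1105, 10.7330)
link 2: phi[2] = 110 + 5 + 180 = 295 deg
  cos(295 deg) = 0.4226, sin(295 deg) = -0.9063
  joint[3] = (-4.1105, 10.7330) + 6.9 * (0.4226, -0.9063) = (-4.1105 + 2.9161, 10.7330 + -6.2535) = (-1.1945, 4.4795)
End effector: (-1.1945, 4.4795)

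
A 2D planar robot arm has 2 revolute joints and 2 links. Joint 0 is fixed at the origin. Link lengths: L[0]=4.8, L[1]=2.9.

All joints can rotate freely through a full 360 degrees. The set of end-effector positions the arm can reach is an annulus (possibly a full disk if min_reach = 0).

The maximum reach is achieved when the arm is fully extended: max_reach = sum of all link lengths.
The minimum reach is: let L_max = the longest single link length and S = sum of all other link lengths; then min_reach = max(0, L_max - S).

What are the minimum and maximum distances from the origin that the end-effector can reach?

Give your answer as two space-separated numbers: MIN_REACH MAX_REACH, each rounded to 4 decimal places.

Link lengths: [4.8, 2.9]
max_reach = 4.8 + 2.9 = 7.7
L_max = max([4.8, 2.9]) = 4.8
S (sum of others) = 7.7 - 4.8 = 2.9
min_reach = max(0, 4.8 - 2.9) = max(0, 1.9) = 1.9

Answer: 1.9000 7.7000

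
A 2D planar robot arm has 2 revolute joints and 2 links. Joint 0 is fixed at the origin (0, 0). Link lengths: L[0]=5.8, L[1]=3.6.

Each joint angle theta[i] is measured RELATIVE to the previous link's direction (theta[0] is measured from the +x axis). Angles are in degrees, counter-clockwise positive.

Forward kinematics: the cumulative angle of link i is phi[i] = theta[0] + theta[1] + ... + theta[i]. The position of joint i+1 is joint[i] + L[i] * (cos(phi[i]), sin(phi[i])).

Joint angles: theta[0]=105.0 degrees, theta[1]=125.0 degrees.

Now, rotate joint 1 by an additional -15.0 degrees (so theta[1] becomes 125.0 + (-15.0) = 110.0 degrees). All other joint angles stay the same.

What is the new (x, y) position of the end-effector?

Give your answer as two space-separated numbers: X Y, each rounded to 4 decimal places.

joint[0] = (0.0000, 0.0000)  (base)
link 0: phi[0] = 105 = 105 deg
  cos(105 deg) = -0.2588, sin(105 deg) = 0.9659
  joint[1] = (0.0000, 0.0000) + 5.8 * (-0.2588, 0.9659) = (0.0000 + -1.5012, 0.0000 + 5.6024) = (-1.5012, 5.6024)
link 1: phi[1] = 105 + 110 = 215 deg
  cos(215 deg) = -0.8192, sin(215 deg) = -0.5736
  joint[2] = (-1.5012, 5.6024) + 3.6 * (-0.8192, -0.5736) = (-1.5012 + -2.9489, 5.6024 + -2.0649) = (-4.4501, 3.5375)
End effector: (-4.4501, 3.5375)

Answer: -4.4501 3.5375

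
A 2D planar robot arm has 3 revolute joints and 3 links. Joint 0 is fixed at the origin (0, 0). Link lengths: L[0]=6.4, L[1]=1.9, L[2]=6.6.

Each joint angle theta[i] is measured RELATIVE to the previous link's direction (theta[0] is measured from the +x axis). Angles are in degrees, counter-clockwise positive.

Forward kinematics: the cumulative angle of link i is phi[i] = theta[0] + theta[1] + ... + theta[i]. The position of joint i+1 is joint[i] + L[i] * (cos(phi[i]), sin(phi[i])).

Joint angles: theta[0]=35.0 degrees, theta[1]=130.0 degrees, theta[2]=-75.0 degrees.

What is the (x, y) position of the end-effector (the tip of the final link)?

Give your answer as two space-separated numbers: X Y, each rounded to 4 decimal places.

Answer: 3.4073 10.7626

Derivation:
joint[0] = (0.0000, 0.0000)  (base)
link 0: phi[0] = 35 = 35 deg
  cos(35 deg) = 0.8192, sin(35 deg) = 0.5736
  joint[1] = (0.0000, 0.0000) + 6.4 * (0.8192, 0.5736) = (0.0000 + 5.2426, 0.0000 + 3.6709) = (5.2426, 3.6709)
link 1: phi[1] = 35 + 130 = 165 deg
  cos(165 deg) = -0.9659, sin(165 deg) = 0.2588
  joint[2] = (5.2426, 3.6709) + 1.9 * (-0.9659, 0.2588) = (5.2426 + -1.8353, 3.6709 + 0.4918) = (3.4073, 4.1626)
link 2: phi[2] = 35 + 130 + -75 = 90 deg
  cos(90 deg) = 0.0000, sin(90 deg) = 1.0000
  joint[3] = (3.4073, 4.1626) + 6.6 * (0.0000, 1.0000) = (3.4073 + 0.0000, 4.1626 + 6.6000) = (3.4073, 10.7626)
End effector: (3.4073, 10.7626)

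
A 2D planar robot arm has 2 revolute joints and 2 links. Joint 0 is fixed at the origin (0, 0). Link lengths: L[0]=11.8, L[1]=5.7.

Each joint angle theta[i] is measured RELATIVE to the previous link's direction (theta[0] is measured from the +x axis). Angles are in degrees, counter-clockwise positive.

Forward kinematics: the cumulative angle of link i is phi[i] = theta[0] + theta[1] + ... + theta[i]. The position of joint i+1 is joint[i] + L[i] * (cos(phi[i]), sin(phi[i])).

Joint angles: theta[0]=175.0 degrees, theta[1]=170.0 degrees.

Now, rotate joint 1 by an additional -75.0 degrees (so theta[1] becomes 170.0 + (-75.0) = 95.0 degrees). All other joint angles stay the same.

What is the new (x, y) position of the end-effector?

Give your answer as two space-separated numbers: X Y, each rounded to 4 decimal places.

joint[0] = (0.0000, 0.0000)  (base)
link 0: phi[0] = 175 = 175 deg
  cos(175 deg) = -0.9962, sin(175 deg) = 0.0872
  joint[1] = (0.0000, 0.0000) + 11.8 * (-0.9962, 0.0872) = (0.0000 + -11.7551, 0.0000 + 1.0284) = (-11.7551, 1.0284)
link 1: phi[1] = 175 + 95 = 270 deg
  cos(270 deg) = -0.0000, sin(270 deg) = -1.0000
  joint[2] = (-11.7551, 1.0284) + 5.7 * (-0.0000, -1.0000) = (-11.7551 + -0.0000, 1.0284 + -5.7000) = (-11.7551, -4.6716)
End effector: (-11.7551, -4.6716)

Answer: -11.7551 -4.6716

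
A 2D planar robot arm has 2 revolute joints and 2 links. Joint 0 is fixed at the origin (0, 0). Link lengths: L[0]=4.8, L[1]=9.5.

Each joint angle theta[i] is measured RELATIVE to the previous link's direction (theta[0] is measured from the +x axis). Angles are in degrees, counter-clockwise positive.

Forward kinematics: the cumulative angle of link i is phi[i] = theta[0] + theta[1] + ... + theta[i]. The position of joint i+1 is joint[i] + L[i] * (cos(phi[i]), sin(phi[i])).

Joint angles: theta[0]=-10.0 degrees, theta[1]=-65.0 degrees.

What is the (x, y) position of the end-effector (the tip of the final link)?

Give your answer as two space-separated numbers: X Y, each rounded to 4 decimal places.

joint[0] = (0.0000, 0.0000)  (base)
link 0: phi[0] = -10 = -10 deg
  cos(-10 deg) = 0.9848, sin(-10 deg) = -0.1736
  joint[1] = (0.0000, 0.0000) + 4.8 * (0.9848, -0.1736) = (0.0000 + 4.7271, 0.0000 + -0.8335) = (4.7271, -0.8335)
link 1: phi[1] = -10 + -65 = -75 deg
  cos(-75 deg) = 0.2588, sin(-75 deg) = -0.9659
  joint[2] = (4.7271, -0.8335) + 9.5 * (0.2588, -0.9659) = (4.7271 + 2.4588, -0.8335 + -9.1763) = (7.1859, -10.0098)
End effector: (7.1859, -10.0098)

Answer: 7.1859 -10.0098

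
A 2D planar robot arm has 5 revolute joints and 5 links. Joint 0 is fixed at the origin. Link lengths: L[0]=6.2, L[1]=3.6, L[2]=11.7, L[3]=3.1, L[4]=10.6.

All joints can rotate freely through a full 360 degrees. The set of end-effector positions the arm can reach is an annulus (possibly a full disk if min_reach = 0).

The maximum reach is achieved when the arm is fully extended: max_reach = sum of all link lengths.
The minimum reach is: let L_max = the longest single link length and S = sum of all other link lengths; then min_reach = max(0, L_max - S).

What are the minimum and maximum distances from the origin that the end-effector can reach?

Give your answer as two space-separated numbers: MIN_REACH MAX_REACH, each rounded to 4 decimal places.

Link lengths: [6.2, 3.6, 11.7, 3.1, 10.6]
max_reach = 6.2 + 3.6 + 11.7 + 3.1 + 10.6 = 35.2
L_max = max([6.2, 3.6, 11.7, 3.1, 10.6]) = 11.7
S (sum of others) = 35.2 - 11.7 = 23.5
min_reach = max(0, 11.7 - 23.5) = max(0, -11.8) = 0

Answer: 0.0000 35.2000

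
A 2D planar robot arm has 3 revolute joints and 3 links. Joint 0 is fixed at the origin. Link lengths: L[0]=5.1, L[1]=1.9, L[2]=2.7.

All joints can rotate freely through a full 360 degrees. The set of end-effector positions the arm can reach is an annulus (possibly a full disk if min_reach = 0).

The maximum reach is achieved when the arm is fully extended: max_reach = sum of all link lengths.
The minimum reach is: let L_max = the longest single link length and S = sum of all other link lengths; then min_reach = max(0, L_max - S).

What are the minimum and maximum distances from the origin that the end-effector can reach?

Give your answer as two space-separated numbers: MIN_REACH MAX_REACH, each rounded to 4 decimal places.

Link lengths: [5.1, 1.9, 2.7]
max_reach = 5.1 + 1.9 + 2.7 = 9.7
L_max = max([5.1, 1.9, 2.7]) = 5.1
S (sum of others) = 9.7 - 5.1 = 4.6
min_reach = max(0, 5.1 - 4.6) = max(0, 0.5) = 0.5

Answer: 0.5000 9.7000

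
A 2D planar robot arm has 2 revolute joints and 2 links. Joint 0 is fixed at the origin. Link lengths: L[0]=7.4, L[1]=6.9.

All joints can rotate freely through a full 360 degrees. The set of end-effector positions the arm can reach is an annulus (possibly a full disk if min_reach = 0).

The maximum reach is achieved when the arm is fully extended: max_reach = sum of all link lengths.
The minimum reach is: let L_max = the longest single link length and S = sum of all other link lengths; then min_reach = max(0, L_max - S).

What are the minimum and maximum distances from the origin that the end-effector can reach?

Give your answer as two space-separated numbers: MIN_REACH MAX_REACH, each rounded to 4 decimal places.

Answer: 0.5000 14.3000

Derivation:
Link lengths: [7.4, 6.9]
max_reach = 7.4 + 6.9 = 14.3
L_max = max([7.4, 6.9]) = 7.4
S (sum of others) = 14.3 - 7.4 = 6.9
min_reach = max(0, 7.4 - 6.9) = max(0, 0.5) = 0.5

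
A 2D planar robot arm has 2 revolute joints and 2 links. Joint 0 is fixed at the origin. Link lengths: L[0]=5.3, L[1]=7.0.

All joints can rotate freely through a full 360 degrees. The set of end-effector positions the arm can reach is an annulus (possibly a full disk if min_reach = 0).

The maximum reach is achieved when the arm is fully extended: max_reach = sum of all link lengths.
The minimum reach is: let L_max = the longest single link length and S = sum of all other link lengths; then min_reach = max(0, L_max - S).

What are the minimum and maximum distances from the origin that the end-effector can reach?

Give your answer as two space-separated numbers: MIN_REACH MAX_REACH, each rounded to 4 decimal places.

Link lengths: [5.3, 7.0]
max_reach = 5.3 + 7 = 12.3
L_max = max([5.3, 7.0]) = 7
S (sum of others) = 12.3 - 7 = 5.3
min_reach = max(0, 7 - 5.3) = max(0, 1.7) = 1.7

Answer: 1.7000 12.3000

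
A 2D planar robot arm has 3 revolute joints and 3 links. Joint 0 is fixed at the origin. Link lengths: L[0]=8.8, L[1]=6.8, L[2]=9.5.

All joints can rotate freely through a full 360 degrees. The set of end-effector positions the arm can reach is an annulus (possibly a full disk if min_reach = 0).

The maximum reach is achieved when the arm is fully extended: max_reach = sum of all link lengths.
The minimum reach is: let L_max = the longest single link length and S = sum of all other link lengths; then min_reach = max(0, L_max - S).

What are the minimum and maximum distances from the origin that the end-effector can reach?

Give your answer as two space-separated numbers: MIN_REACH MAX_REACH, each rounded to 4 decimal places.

Link lengths: [8.8, 6.8, 9.5]
max_reach = 8.8 + 6.8 + 9.5 = 25.1
L_max = max([8.8, 6.8, 9.5]) = 9.5
S (sum of others) = 25.1 - 9.5 = 15.6
min_reach = max(0, 9.5 - 15.6) = max(0, -6.1) = 0

Answer: 0.0000 25.1000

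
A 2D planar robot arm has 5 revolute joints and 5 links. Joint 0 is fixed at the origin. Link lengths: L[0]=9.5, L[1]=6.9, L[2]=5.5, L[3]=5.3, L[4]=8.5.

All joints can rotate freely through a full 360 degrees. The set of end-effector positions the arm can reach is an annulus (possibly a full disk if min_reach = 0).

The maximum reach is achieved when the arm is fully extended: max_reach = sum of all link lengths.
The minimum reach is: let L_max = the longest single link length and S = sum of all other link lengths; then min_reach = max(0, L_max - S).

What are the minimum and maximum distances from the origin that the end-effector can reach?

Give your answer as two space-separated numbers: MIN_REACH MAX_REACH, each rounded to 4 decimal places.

Link lengths: [9.5, 6.9, 5.5, 5.3, 8.5]
max_reach = 9.5 + 6.9 + 5.5 + 5.3 + 8.5 = 35.7
L_max = max([9.5, 6.9, 5.5, 5.3, 8.5]) = 9.5
S (sum of others) = 35.7 - 9.5 = 26.2
min_reach = max(0, 9.5 - 26.2) = max(0, -16.7) = 0

Answer: 0.0000 35.7000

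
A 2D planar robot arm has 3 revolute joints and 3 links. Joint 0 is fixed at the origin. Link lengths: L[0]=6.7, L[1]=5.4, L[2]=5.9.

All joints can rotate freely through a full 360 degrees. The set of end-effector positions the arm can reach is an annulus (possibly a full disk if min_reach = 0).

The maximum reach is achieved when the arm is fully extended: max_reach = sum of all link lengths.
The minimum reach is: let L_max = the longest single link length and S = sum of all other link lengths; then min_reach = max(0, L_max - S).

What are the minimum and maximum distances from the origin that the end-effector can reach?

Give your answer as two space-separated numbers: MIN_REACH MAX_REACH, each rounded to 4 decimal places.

Link lengths: [6.7, 5.4, 5.9]
max_reach = 6.7 + 5.4 + 5.9 = 18
L_max = max([6.7, 5.4, 5.9]) = 6.7
S (sum of others) = 18 - 6.7 = 11.3
min_reach = max(0, 6.7 - 11.3) = max(0, -4.6) = 0

Answer: 0.0000 18.0000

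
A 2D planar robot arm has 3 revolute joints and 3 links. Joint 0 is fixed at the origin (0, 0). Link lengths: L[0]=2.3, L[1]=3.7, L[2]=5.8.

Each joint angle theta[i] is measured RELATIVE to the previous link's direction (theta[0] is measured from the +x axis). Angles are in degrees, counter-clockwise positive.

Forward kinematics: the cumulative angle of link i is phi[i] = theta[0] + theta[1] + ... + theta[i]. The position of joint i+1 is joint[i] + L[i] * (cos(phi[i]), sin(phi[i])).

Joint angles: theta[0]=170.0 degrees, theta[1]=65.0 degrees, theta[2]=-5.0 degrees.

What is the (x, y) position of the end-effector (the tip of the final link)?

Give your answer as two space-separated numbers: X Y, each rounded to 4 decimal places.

Answer: -8.1155 -7.0745

Derivation:
joint[0] = (0.0000, 0.0000)  (base)
link 0: phi[0] = 170 = 170 deg
  cos(170 deg) = -0.9848, sin(170 deg) = 0.1736
  joint[1] = (0.0000, 0.0000) + 2.3 * (-0.9848, 0.1736) = (0.0000 + -2.2651, 0.0000 + 0.3994) = (-2.2651, 0.3994)
link 1: phi[1] = 170 + 65 = 235 deg
  cos(235 deg) = -0.5736, sin(235 deg) = -0.8192
  joint[2] = (-2.2651, 0.3994) + 3.7 * (-0.5736, -0.8192) = (-2.2651 + -2.1222, 0.3994 + -3.0309) = (-4.3873, -2.6315)
link 2: phi[2] = 170 + 65 + -5 = 230 deg
  cos(230 deg) = -0.6428, sin(230 deg) = -0.7660
  joint[3] = (-4.3873, -2.6315) + 5.8 * (-0.6428, -0.7660) = (-4.3873 + -3.7282, -2.6315 + -4.4431) = (-8.1155, -7.0745)
End effector: (-8.1155, -7.0745)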